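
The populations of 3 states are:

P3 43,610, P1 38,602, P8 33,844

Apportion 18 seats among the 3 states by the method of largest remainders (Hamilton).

Standard divisor: 116056 ÷ 18 ≈ 6447.556.
Standard quotas: P3 6.7638, P1 5.9871, P8 5.2491.
Lower quotas: P3 6, P1 5, P8 5 (sum 16, leaving 2 seats).
Remainders in descending order: P1 0.9871, P3 0.7638, P8 0.2491.
Largest remainders: P1, P3 receive the extra seats.

P3: 7, P1: 6, P8: 5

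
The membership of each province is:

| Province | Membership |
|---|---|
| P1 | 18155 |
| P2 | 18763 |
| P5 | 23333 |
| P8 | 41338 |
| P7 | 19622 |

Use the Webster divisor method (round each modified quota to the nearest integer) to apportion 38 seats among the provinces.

P1: 6, P2: 6, P5: 7, P8: 13, P7: 6

Standard divisor 121211/38 ≈ 3189.763; standard quotas: P1 5.692, P2 5.882, P5 7.315, P8 12.960, P7 6.152.
Rounding to the nearest integer gives P1 6, P2 6, P5 7, P8 13, P7 6 — total 38, matching the house size, so no adjustment is needed.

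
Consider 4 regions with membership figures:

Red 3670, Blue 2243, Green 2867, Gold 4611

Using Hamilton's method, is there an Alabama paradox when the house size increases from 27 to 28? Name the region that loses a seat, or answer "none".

At 27 seats: Red 7, Blue 5, Green 6, Gold 9.
At 28 seats: Red 8, Blue 5, Green 6, Gold 9.
No region's allocation decreased.

none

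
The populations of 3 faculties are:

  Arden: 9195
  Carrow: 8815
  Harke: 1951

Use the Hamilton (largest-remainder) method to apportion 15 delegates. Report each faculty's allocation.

Arden=7, Carrow=7, Harke=1

Standard divisor: 19961 ÷ 15 ≈ 1330.733.
Standard quotas: Arden 6.9097, Carrow 6.6242, Harke 1.4661.
Lower quotas: Arden 6, Carrow 6, Harke 1 (sum 13, leaving 2 seats).
Remainders in descending order: Arden 0.9097, Carrow 0.6242, Harke 0.4661.
Largest remainders: Arden, Carrow receive the extra seats.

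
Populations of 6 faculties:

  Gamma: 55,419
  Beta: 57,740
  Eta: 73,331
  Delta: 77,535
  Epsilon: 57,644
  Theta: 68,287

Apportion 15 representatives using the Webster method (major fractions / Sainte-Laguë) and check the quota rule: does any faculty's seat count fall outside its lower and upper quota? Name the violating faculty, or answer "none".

none

Standard quotas: Gamma 2.132, Beta 2.221, Eta 2.821, Delta 2.982, Epsilon 2.217, Theta 2.627.
Webster allocation: Gamma 2, Beta 2, Eta 3, Delta 3, Epsilon 2, Theta 3.
Every allocation lies between the lower and upper quota.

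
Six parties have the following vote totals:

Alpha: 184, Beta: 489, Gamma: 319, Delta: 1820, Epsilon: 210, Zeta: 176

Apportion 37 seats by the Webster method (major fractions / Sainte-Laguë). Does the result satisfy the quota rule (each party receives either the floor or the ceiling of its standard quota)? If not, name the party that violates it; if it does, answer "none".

none

Standard quotas: Alpha 2.129, Beta 5.658, Gamma 3.691, Delta 21.057, Epsilon 2.430, Zeta 2.036.
Webster allocation: Alpha 2, Beta 6, Gamma 4, Delta 21, Epsilon 2, Zeta 2.
Every allocation lies between the lower and upper quota.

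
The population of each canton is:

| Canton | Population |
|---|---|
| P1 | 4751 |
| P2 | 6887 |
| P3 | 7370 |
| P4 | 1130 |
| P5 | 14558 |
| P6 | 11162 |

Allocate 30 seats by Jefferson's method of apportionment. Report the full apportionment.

P1: 3, P2: 4, P3: 5, P4: 0, P5: 10, P6: 8

Standard divisor 45858/30 ≈ 1528.6; standard quotas: P1 3.108, P2 4.505, P3 4.821, P4 0.739, P5 9.524, P6 7.302.
Rounding down gives 3, 4, 4, 0, 9, 7 = 27 seats, so the divisor must be adjusted.
With modified divisor 1390: modified quotas P1 3.418, P2 4.955, P3 5.302, P4 0.813, P5 10.473, P6 8.030.
Rounding down: P1 3, P2 4, P3 5, P4 0, P5 10, P6 8 (total 30).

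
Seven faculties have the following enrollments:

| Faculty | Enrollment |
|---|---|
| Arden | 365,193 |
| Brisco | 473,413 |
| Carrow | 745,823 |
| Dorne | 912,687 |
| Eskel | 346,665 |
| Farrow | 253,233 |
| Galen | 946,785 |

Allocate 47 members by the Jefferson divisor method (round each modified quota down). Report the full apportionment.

Arden: 4, Brisco: 5, Carrow: 9, Dorne: 11, Eskel: 4, Farrow: 3, Galen: 11

Standard divisor 4043799/47 ≈ 86038.277; standard quotas: Arden 4.245, Brisco 5.502, Carrow 8.669, Dorne 10.608, Eskel 4.029, Farrow 2.943, Galen 11.004.
Rounding down gives 4, 5, 8, 10, 4, 2, 11 = 44 seats, so the divisor must be adjusted.
With modified divisor 80900: modified quotas Arden 4.514, Brisco 5.852, Carrow 9.219, Dorne 11.282, Eskel 4.285, Farrow 3.130, Galen 11.703.
Rounding down: Arden 4, Brisco 5, Carrow 9, Dorne 11, Eskel 4, Farrow 3, Galen 11 (total 47).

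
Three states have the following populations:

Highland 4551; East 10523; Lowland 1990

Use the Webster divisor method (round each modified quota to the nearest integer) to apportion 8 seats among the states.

Standard divisor 17064/8 ≈ 2133; standard quotas: Highland 2.134, East 4.933, Lowland 0.933.
Rounding to the nearest integer gives Highland 2, East 5, Lowland 1 — total 8, matching the house size, so no adjustment is needed.

Highland: 2, East: 5, Lowland: 1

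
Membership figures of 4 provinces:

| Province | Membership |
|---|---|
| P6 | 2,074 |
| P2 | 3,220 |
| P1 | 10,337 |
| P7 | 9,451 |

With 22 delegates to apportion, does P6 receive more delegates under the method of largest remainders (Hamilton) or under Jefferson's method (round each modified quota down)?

Hamilton

Hamilton: P6 2, P2 3, P1 9, P7 8.
Jefferson: P6 1, P2 3, P1 9, P7 9.
P6 gets 2 under Hamilton and 1 under Jefferson.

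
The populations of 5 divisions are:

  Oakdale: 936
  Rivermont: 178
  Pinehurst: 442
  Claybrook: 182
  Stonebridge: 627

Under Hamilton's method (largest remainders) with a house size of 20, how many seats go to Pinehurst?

Standard divisor: 2365 ÷ 20 ≈ 118.25.
Standard quotas: Oakdale 7.915, Rivermont 1.505, Pinehurst 3.738, Claybrook 1.539, Stonebridge 5.302.
Lower quotas: Oakdale 7, Rivermont 1, Pinehurst 3, Claybrook 1, Stonebridge 5 (sum 17, leaving 3 seats).
Remainders in descending order: Oakdale 0.915, Pinehurst 0.738, Claybrook 0.539, Rivermont 0.505, Stonebridge 0.302.
Largest remainders: Oakdale, Pinehurst, Claybrook receive the extra seats.
Pinehurst receives 4.

4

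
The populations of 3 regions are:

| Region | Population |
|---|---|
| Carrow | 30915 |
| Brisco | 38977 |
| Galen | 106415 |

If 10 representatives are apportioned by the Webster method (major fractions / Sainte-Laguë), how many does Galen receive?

6

Standard divisor 176307/10 ≈ 17630.7; standard quotas: Carrow 1.753, Brisco 2.211, Galen 6.036.
Rounding to the nearest integer gives Carrow 2, Brisco 2, Galen 6 — total 10, matching the house size, so no adjustment is needed.
Galen receives 6.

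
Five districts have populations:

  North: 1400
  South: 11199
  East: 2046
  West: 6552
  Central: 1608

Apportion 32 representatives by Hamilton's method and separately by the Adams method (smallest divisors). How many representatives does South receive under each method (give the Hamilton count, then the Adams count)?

Hamilton: North 2, South 16, East 3, West 9, Central 2.
Adams: North 2, South 15, East 3, West 9, Central 3.
South gets 16 under Hamilton and 15 under Adams.

16 and 15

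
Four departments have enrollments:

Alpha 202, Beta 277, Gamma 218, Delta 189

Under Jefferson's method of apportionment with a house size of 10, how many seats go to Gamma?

3

Standard divisor 886/10 ≈ 88.6; standard quotas: Alpha 2.280, Beta 3.126, Gamma 2.460, Delta 2.133.
Rounding down gives 2, 3, 2, 2 = 9 seats, so the divisor must be adjusted.
With modified divisor 70: modified quotas Alpha 2.886, Beta 3.957, Gamma 3.114, Delta 2.700.
Rounding down: Alpha 2, Beta 3, Gamma 3, Delta 2 (total 10).
Gamma receives 3.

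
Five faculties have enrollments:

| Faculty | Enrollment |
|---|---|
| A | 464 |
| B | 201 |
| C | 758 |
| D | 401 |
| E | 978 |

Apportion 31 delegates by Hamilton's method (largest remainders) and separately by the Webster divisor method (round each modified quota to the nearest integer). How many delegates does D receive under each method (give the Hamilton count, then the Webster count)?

Hamilton: A 5, B 2, C 8, D 5, E 11.
Webster: A 5, B 2, C 9, D 4, E 11.
D gets 5 under Hamilton and 4 under Webster.

5 and 4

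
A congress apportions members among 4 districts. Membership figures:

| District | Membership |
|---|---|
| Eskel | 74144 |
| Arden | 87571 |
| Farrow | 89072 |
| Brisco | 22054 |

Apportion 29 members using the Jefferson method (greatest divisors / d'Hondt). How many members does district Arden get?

9

Standard divisor 272841/29 ≈ 9408.31; standard quotas: Eskel 7.881, Arden 9.308, Farrow 9.467, Brisco 2.344.
Rounding down gives 7, 9, 9, 2 = 27 seats, so the divisor must be adjusted.
With modified divisor 8800: modified quotas Eskel 8.425, Arden 9.951, Farrow 10.122, Brisco 2.506.
Rounding down: Eskel 8, Arden 9, Farrow 10, Brisco 2 (total 29).
Arden receives 9.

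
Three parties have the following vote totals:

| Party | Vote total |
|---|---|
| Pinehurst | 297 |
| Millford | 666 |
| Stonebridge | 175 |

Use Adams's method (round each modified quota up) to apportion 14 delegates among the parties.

Pinehurst 4, Millford 8, Stonebridge 2

Standard divisor 1138/14 ≈ 81.286; standard quotas: Pinehurst 3.654, Millford 8.193, Stonebridge 2.153.
Rounding up gives 4, 9, 3 = 16 seats, so the divisor must be adjusted.
With modified divisor 90: modified quotas Pinehurst 3.300, Millford 7.400, Stonebridge 1.944.
Rounding up: Pinehurst 4, Millford 8, Stonebridge 2 (total 14).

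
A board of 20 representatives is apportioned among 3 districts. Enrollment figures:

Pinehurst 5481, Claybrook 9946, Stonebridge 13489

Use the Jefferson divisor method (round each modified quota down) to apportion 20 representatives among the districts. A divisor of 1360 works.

With modified divisor 1360: modified quotas Pinehurst 4.030, Claybrook 7.313, Stonebridge 9.918.
Rounding down: Pinehurst 4, Claybrook 7, Stonebridge 9 (total 20).

Pinehurst: 4, Claybrook: 7, Stonebridge: 9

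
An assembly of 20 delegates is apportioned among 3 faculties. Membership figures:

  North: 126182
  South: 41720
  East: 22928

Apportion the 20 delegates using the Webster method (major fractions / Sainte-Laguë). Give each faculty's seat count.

North 14, South 4, East 2

Standard divisor 190830/20 ≈ 9541.5; standard quotas: North 13.225, South 4.372, East 2.403.
Rounding to the nearest integer gives 13, 4, 2 = 19 seats, so the divisor must be adjusted.
With modified divisor 9324.1: modified quotas North 13.533, South 4.474, East 2.459.
Rounding to the nearest integer: North 14, South 4, East 2 (total 20).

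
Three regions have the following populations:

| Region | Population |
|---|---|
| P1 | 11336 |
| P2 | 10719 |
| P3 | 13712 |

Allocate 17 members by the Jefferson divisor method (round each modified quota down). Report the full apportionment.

Standard divisor 35767/17 ≈ 2103.941; standard quotas: P1 5.388, P2 5.095, P3 6.517.
Rounding down gives 5, 5, 6 = 16 seats, so the divisor must be adjusted.
With modified divisor 1900: modified quotas P1 5.966, P2 5.642, P3 7.217.
Rounding down: P1 5, P2 5, P3 7 (total 17).

P1 5; P2 5; P3 7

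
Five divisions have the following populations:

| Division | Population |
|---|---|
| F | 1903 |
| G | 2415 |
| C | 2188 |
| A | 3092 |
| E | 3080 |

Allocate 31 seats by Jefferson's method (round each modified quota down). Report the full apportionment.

F 4; G 6; C 5; A 8; E 8

Standard divisor 12678/31 ≈ 408.968; standard quotas: F 4.653, G 5.905, C 5.350, A 7.560, E 7.531.
Rounding down gives 4, 5, 5, 7, 7 = 28 seats, so the divisor must be adjusted.
With modified divisor 383: modified quotas F 4.969, G 6.305, C 5.713, A 8.073, E 8.042.
Rounding down: F 4, G 6, C 5, A 8, E 8 (total 31).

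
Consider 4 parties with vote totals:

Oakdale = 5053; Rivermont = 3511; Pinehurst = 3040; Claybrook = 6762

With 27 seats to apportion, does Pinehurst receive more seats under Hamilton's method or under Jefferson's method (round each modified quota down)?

Hamilton

Hamilton: Oakdale 7, Rivermont 5, Pinehurst 5, Claybrook 10.
Jefferson: Oakdale 8, Rivermont 5, Pinehurst 4, Claybrook 10.
Pinehurst gets 5 under Hamilton and 4 under Jefferson.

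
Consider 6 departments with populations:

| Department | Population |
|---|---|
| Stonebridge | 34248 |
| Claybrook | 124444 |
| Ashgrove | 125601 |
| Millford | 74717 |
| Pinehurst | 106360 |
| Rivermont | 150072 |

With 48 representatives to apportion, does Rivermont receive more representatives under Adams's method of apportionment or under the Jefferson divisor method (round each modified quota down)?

Jefferson

Adams: Stonebridge 3, Claybrook 10, Ashgrove 10, Millford 6, Pinehurst 8, Rivermont 11.
Jefferson: Stonebridge 2, Claybrook 10, Ashgrove 10, Millford 6, Pinehurst 8, Rivermont 12.
Rivermont gets 11 under Adams and 12 under Jefferson.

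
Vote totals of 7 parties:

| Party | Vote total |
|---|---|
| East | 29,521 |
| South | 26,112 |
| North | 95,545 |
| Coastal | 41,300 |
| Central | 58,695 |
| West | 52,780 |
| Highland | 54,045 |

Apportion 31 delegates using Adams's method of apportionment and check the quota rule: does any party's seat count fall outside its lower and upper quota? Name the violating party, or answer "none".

none

Standard quotas: East 2.556, South 2.261, North 8.273, Coastal 3.576, Central 5.083, West 4.570, Highland 4.680.
Adams allocation: East 3, South 2, North 8, Coastal 4, Central 5, West 4, Highland 5.
Every allocation lies between the lower and upper quota.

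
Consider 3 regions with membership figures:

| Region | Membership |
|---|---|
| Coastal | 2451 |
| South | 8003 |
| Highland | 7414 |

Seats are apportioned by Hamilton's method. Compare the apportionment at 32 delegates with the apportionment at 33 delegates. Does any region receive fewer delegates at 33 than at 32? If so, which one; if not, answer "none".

Coastal

At 32 seats: Coastal 5, South 14, Highland 13.
At 33 seats: Coastal 4, South 15, Highland 14.
Coastal drops from 5 to 4.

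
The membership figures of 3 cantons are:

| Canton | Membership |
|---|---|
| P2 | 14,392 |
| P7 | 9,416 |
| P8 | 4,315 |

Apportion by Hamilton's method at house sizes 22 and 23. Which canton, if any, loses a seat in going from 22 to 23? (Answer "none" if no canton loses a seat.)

P8

At 22 seats: P2 11, P7 7, P8 4.
At 23 seats: P2 12, P7 8, P8 3.
P8 drops from 4 to 3.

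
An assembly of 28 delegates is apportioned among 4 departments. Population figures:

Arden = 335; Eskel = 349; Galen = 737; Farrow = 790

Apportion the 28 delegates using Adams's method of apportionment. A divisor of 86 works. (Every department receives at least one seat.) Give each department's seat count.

With modified divisor 86: modified quotas Arden 3.895, Eskel 4.058, Galen 8.570, Farrow 9.186.
Rounding up: Arden 4, Eskel 5, Galen 9, Farrow 10 (total 28).

Arden=4, Eskel=5, Galen=9, Farrow=10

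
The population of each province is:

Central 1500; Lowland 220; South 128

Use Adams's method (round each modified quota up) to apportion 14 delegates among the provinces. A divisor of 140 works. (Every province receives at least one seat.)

With modified divisor 140: modified quotas Central 10.714, Lowland 1.571, South 0.914.
Rounding up: Central 11, Lowland 2, South 1 (total 14).

Central=11, Lowland=2, South=1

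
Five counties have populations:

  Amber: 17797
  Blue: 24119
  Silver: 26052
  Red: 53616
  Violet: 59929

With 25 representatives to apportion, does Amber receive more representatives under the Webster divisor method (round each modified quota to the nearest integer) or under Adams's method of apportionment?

Webster: Amber 2, Blue 3, Silver 4, Red 8, Violet 8.
Adams: Amber 3, Blue 3, Silver 4, Red 7, Violet 8.
Amber gets 2 under Webster and 3 under Adams.

Adams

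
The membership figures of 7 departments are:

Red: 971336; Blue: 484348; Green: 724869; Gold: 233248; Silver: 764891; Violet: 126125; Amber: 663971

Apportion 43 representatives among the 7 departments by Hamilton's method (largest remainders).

Red=11; Blue=5; Green=8; Gold=3; Silver=8; Violet=1; Amber=7

Total 3968788; standard divisor 3968788/43 ≈ 92297.395.
Standard quotas: Red 10.5240, Blue 5.2477, Green 7.8536, Gold 2.5271, Silver 8.2872, Violet 1.3665, Amber 7.1938.
Lower quotas: Red 10, Blue 5, Green 7, Gold 2, Silver 8, Violet 1, Amber 7 (sum 40, leaving 3 seats).
Remainders in descending order: Green 0.8536, Gold 0.5271, Red 0.5240, Violet 0.3665, Silver 0.2872, Blue 0.2477, Amber 0.1938.
Largest remainders: Green, Gold, Red receive the extra seats.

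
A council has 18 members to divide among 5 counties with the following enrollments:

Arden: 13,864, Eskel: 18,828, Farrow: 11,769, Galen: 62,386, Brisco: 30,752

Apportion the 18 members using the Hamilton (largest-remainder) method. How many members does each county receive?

The standard divisor is 137599/18 ≈ 7644.389.
Standard quotas: Arden 1.8136, Eskel 2.4630, Farrow 1.5396, Galen 8.1610, Brisco 4.0228.
Lower quotas: Arden 1, Eskel 2, Farrow 1, Galen 8, Brisco 4 (sum 16, leaving 2 seats).
Remainders in descending order: Arden 0.8136, Farrow 0.5396, Eskel 0.4630, Galen 0.1610, Brisco 0.0228.
Largest remainders: Arden, Farrow receive the extra seats.

Arden 2, Eskel 2, Farrow 2, Galen 8, Brisco 4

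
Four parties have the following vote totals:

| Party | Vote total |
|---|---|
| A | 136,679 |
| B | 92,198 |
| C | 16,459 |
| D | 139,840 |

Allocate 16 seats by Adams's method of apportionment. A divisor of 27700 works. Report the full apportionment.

A: 5, B: 4, C: 1, D: 6

With modified divisor 27700: modified quotas A 4.934, B 3.328, C 0.594, D 5.048.
Rounding up: A 5, B 4, C 1, D 6 (total 16).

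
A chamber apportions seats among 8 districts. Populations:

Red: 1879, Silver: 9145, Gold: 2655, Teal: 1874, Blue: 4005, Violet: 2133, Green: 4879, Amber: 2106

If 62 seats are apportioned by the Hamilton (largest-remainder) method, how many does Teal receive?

Total 28676; standard divisor 28676/62 ≈ 462.516.
Standard quotas: Red 4.0626, Silver 19.7723, Gold 5.7403, Teal 4.0518, Blue 8.6592, Violet 4.6117, Green 10.5488, Amber 4.5534.
Lower quotas: Red 4, Silver 19, Gold 5, Teal 4, Blue 8, Violet 4, Green 10, Amber 4 (sum 58, leaving 4 seats).
Remainders in descending order: Silver 0.7723, Gold 0.7403, Blue 0.6592, Violet 0.6117, Amber 0.5534, Green 0.5488, Red 0.0626, Teal 0.0518.
The surplus seats go to Silver, Gold, Blue, Violet.
Teal receives 4.

4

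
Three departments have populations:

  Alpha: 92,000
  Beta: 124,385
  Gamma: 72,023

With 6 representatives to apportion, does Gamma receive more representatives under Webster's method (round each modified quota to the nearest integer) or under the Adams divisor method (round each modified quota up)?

Webster: Alpha 2, Beta 3, Gamma 1.
Adams: Alpha 2, Beta 2, Gamma 2.
Gamma gets 1 under Webster and 2 under Adams.

Adams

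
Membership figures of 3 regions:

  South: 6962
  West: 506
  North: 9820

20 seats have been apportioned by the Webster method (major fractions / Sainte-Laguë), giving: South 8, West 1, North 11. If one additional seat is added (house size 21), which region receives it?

Priority for the next seat is population ÷ (current seats + 0.5).
Priorities: South 819.059, West 337.333, North 853.913.
Highest priority: North.

North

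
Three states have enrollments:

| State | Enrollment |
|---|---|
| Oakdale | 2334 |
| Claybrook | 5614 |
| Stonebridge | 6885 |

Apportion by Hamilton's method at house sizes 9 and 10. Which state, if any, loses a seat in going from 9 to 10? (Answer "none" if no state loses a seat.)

Oakdale

At 9 seats: Oakdale 2, Claybrook 3, Stonebridge 4.
At 10 seats: Oakdale 1, Claybrook 4, Stonebridge 5.
Oakdale drops from 2 to 1.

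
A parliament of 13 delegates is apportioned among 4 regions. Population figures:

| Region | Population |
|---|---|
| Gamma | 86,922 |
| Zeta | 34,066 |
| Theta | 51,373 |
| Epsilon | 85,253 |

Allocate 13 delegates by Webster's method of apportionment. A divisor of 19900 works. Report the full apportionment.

Gamma=4; Zeta=2; Theta=3; Epsilon=4

With modified divisor 19900: modified quotas Gamma 4.368, Zeta 1.712, Theta 2.582, Epsilon 4.284.
Rounding to the nearest integer: Gamma 4, Zeta 2, Theta 3, Epsilon 4 (total 13).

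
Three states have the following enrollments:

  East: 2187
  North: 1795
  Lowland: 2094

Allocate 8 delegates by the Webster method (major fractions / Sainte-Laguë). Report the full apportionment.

Standard divisor 6076/8 ≈ 759.5; standard quotas: East 2.880, North 2.363, Lowland 2.757.
Rounding to the nearest integer gives East 3, North 2, Lowland 3 — total 8, matching the house size, so no adjustment is needed.

East 3, North 2, Lowland 3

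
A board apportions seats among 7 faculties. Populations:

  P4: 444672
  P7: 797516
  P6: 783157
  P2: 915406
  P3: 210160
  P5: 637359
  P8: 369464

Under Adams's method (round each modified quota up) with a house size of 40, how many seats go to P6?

Standard divisor 4157734/40 ≈ 103943.35; standard quotas: P4 4.278, P7 7.673, P6 7.534, P2 8.807, P3 2.022, P5 6.132, P8 3.554.
Rounding up gives 5, 8, 8, 9, 3, 7, 4 = 44 seats, so the divisor must be adjusted.
With modified divisor 112900: modified quotas P4 3.939, P7 7.064, P6 6.937, P2 8.108, P3 1.861, P5 5.645, P8 3.272.
Rounding up: P4 4, P7 8, P6 7, P2 9, P3 2, P5 6, P8 4 (total 40).
P6 receives 7.

7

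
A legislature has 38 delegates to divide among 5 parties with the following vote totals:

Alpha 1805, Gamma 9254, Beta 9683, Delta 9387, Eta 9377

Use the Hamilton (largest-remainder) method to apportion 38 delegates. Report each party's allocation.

Alpha 2, Gamma 9, Beta 9, Delta 9, Eta 9

Standard divisor: 39506 ÷ 38 ≈ 1039.632.
Standard quotas: Alpha 1.7362, Gamma 8.9012, Beta 9.3139, Delta 9.0292, Eta 9.0195.
Lower quotas: Alpha 1, Gamma 8, Beta 9, Delta 9, Eta 9 (sum 36, leaving 2 seats).
Remainders in descending order: Gamma 0.9012, Alpha 0.7362, Beta 0.3139, Delta 0.0292, Eta 0.0195.
The surplus seats go to Gamma, Alpha.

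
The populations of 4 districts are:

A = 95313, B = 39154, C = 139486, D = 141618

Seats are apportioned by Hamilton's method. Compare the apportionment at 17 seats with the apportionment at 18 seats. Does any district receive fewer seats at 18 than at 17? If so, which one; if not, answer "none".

none

At 17 seats: A 4, B 1, C 6, D 6.
At 18 seats: A 4, B 2, C 6, D 6.
No district's allocation decreased.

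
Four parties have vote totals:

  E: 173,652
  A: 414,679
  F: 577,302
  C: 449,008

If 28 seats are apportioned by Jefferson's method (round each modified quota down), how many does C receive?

8

Standard divisor 1614641/28 ≈ 57665.75; standard quotas: E 3.011, A 7.191, F 10.011, C 7.786.
Rounding down gives 3, 7, 10, 7 = 27 seats, so the divisor must be adjusted.
With modified divisor 54300: modified quotas E 3.198, A 7.637, F 10.632, C 8.269.
Rounding down: E 3, A 7, F 10, C 8 (total 28).
C receives 8.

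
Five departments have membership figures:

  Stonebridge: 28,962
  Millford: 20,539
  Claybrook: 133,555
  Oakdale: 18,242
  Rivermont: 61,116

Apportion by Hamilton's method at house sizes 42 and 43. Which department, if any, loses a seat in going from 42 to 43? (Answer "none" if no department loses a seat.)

none

At 42 seats: Stonebridge 5, Millford 3, Claybrook 21, Oakdale 3, Rivermont 10.
At 43 seats: Stonebridge 5, Millford 3, Claybrook 22, Oakdale 3, Rivermont 10.
No department's allocation decreased.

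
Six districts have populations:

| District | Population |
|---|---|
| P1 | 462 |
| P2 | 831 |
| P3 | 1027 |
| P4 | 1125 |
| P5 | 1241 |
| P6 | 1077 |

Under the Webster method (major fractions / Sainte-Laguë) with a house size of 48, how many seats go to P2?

Standard divisor 5763/48 ≈ 120.062; standard quotas: P1 3.848, P2 6.921, P3 8.554, P4 9.370, P5 10.336, P6 8.970.
Rounding to the nearest integer gives P1 4, P2 7, P3 9, P4 9, P5 10, P6 9 — total 48, matching the house size, so no adjustment is needed.
P2 receives 7.

7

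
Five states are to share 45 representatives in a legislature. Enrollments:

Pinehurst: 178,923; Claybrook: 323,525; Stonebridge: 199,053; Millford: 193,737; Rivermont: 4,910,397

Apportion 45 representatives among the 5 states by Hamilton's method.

The standard divisor is 5805635/45 ≈ 129014.111.
Standard quotas: Pinehurst 1.3868, Claybrook 2.5077, Stonebridge 1.5429, Millford 1.5017, Rivermont 38.0609.
Lower quotas: Pinehurst 1, Claybrook 2, Stonebridge 1, Millford 1, Rivermont 38 (sum 43, leaving 2 seats).
Remainders in descending order: Stonebridge 0.5429, Claybrook 0.5077, Millford 0.5017, Pinehurst 0.3868, Rivermont 0.0609.
The surplus seats go to Stonebridge, Claybrook.

Pinehurst 1, Claybrook 3, Stonebridge 2, Millford 1, Rivermont 38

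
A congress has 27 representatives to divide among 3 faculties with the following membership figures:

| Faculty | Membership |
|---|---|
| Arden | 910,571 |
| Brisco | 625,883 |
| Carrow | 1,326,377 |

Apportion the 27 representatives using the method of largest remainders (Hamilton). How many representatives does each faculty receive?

Arden 9; Brisco 6; Carrow 12

Standard divisor: 2862831 ÷ 27 ≈ 106030.778.
Standard quotas: Arden 8.5878, Brisco 5.9028, Carrow 12.5094.
Lower quotas: Arden 8, Brisco 5, Carrow 12 (sum 25, leaving 2 seats).
Remainders in descending order: Brisco 0.9028, Arden 0.5878, Carrow 0.5094.
The surplus seats go to Brisco, Arden.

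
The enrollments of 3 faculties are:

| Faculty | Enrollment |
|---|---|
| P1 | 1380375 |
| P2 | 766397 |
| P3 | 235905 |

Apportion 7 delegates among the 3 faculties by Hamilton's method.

P1=4; P2=2; P3=1

The standard divisor is 2382677/7 ≈ 340382.429.
Standard quotas: P1 4.0554, P2 2.2516, P3 0.6931.
Lower quotas: P1 4, P2 2, P3 0 (sum 6, leaving 1 seat).
Remainders in descending order: P3 0.6931, P2 0.2516, P1 0.0554.
The surplus seat goes to P3.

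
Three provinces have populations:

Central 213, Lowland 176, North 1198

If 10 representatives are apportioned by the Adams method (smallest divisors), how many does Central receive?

Standard divisor 1587/10 ≈ 158.7; standard quotas: Central 1.342, Lowland 1.109, North 7.549.
Rounding up gives 2, 2, 8 = 12 seats, so the divisor must be adjusted.
With modified divisor 190: modified quotas Central 1.121, Lowland 0.926, North 6.305.
Rounding up: Central 2, Lowland 1, North 7 (total 10).
Central receives 2.

2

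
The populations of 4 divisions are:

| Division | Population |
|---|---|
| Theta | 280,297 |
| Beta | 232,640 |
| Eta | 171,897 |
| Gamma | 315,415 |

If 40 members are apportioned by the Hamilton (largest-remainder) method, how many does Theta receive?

The standard divisor is 1000249/40 ≈ 25006.225.
Standard quotas: Theta 11.2091, Beta 9.3033, Eta 6.8742, Gamma 12.6135.
Lower quotas: Theta 11, Beta 9, Eta 6, Gamma 12 (sum 38, leaving 2 seats).
Remainders in descending order: Eta 0.8742, Gamma 0.6135, Beta 0.3033, Theta 0.2091.
Largest remainders: Eta, Gamma receive the extra seats.
Theta receives 11.

11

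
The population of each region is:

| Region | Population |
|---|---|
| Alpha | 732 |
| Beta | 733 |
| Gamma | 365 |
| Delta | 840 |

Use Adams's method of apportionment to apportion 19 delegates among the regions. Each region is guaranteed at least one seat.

Standard divisor 2670/19 ≈ 140.526; standard quotas: Alpha 5.209, Beta 5.216, Gamma 2.597, Delta 5.978.
Rounding up gives 6, 6, 3, 6 = 21 seats, so the divisor must be adjusted.
With modified divisor 160: modified quotas Alpha 4.575, Beta 4.581, Gamma 2.281, Delta 5.250.
Rounding up: Alpha 5, Beta 5, Gamma 3, Delta 6 (total 19).

Alpha 5; Beta 5; Gamma 3; Delta 6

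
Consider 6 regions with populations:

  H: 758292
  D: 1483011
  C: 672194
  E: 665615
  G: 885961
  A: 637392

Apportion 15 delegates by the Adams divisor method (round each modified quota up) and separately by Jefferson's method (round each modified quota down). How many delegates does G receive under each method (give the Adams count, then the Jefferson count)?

Adams: H 2, D 4, C 2, E 2, G 3, A 2.
Jefferson: H 2, D 5, C 2, E 2, G 2, A 2.
G gets 3 under Adams and 2 under Jefferson.

3 and 2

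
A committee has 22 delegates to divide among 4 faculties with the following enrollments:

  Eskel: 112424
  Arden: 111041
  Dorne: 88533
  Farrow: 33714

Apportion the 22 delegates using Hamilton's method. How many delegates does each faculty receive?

Eskel 7, Arden 7, Dorne 6, Farrow 2

Standard divisor: 345712 ÷ 22 ≈ 15714.182.
Standard quotas: Eskel 7.1543, Arden 7.0663, Dorne 5.6340, Farrow 2.1455.
Lower quotas: Eskel 7, Arden 7, Dorne 5, Farrow 2 (sum 21, leaving 1 seat).
Remainders in descending order: Dorne 0.6340, Eskel 0.1543, Farrow 0.1455, Arden 0.0663.
Largest remainder: Dorne receives the extra seat.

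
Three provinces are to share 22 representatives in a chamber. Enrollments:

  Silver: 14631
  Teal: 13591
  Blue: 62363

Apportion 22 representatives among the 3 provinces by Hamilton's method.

The standard divisor is 90585/22 ≈ 4117.5.
Standard quotas: Silver 3.5534, Teal 3.3008, Blue 15.1458.
Lower quotas: Silver 3, Teal 3, Blue 15 (sum 21, leaving 1 seat).
Remainders in descending order: Silver 0.5534, Teal 0.3008, Blue 0.1458.
Largest remainder: Silver receives the extra seat.

Silver 4; Teal 3; Blue 15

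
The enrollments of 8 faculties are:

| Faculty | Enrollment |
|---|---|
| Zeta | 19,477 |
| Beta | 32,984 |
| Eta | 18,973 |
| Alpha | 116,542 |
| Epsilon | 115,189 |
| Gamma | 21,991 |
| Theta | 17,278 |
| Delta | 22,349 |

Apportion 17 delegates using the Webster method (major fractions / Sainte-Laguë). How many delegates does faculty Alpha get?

Standard divisor 364783/17 ≈ 21457.824; standard quotas: Zeta 0.908, Beta 1.537, Eta 0.884, Alpha 5.431, Epsilon 5.368, Gamma 1.025, Theta 0.805, Delta 1.042.
Rounding to the nearest integer gives Zeta 1, Beta 2, Eta 1, Alpha 5, Epsilon 5, Gamma 1, Theta 1, Delta 1 — total 17, matching the house size, so no adjustment is needed.
Alpha receives 5.

5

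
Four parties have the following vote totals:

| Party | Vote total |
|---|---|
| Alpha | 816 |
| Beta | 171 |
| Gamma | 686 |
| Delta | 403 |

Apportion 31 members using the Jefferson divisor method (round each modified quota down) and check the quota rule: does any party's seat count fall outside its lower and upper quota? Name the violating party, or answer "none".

Standard quotas: Alpha 12.185, Beta 2.553, Gamma 10.244, Delta 6.018.
Jefferson allocation: Alpha 13, Beta 2, Gamma 10, Delta 6.
Every allocation lies between the lower and upper quota.

none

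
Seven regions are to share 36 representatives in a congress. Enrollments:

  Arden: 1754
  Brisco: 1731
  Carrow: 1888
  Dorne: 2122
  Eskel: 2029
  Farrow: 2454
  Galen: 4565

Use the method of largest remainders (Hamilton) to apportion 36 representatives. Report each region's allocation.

Arden: 4, Brisco: 4, Carrow: 4, Dorne: 5, Eskel: 4, Farrow: 5, Galen: 10

Standard divisor: 16543 ÷ 36 ≈ 459.528.
Standard quotas: Arden 3.817, Brisco 3.767, Carrow 4.109, Dorne 4.618, Eskel 4.415, Farrow 5.340, Galen 9.934.
Lower quotas: Arden 3, Brisco 3, Carrow 4, Dorne 4, Eskel 4, Farrow 5, Galen 9 (sum 32, leaving 4 seats).
Remainders in descending order: Galen 0.934, Arden 0.817, Brisco 0.767, Dorne 0.618, Eskel 0.415, Farrow 0.340, Carrow 0.109.
The surplus seats go to Galen, Arden, Brisco, Dorne.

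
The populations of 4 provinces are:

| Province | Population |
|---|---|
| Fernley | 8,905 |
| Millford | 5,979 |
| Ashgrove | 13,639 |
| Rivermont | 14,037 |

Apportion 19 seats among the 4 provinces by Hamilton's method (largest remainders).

The standard divisor is 42560/19 = 2240.
Standard quotas: Fernley 3.9754, Millford 2.6692, Ashgrove 6.0888, Rivermont 6.2665.
Lower quotas: Fernley 3, Millford 2, Ashgrove 6, Rivermont 6 (sum 17, leaving 2 seats).
Remainders in descending order: Fernley 0.9754, Millford 0.6692, Rivermont 0.2665, Ashgrove 0.0888.
Largest remainders: Fernley, Millford receive the extra seats.

Fernley 4, Millford 3, Ashgrove 6, Rivermont 6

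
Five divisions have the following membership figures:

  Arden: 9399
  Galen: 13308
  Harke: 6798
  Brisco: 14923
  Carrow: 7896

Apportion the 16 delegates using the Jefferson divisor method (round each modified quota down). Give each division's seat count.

Arden: 3; Galen: 4; Harke: 2; Brisco: 5; Carrow: 2

Standard divisor 52324/16 ≈ 3270.25; standard quotas: Arden 2.874, Galen 4.069, Harke 2.079, Brisco 4.563, Carrow 2.414.
Rounding down gives 2, 4, 2, 4, 2 = 14 seats, so the divisor must be adjusted.
With modified divisor 2800: modified quotas Arden 3.357, Galen 4.753, Harke 2.428, Brisco 5.330, Carrow 2.820.
Rounding down: Arden 3, Galen 4, Harke 2, Brisco 5, Carrow 2 (total 16).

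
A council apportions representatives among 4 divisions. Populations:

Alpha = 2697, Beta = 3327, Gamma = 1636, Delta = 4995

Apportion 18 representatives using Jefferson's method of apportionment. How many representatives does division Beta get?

5

Standard divisor 12655/18 ≈ 703.056; standard quotas: Alpha 3.836, Beta 4.732, Gamma 2.327, Delta 7.105.
Rounding down gives 3, 4, 2, 7 = 16 seats, so the divisor must be adjusted.
With modified divisor 640: modified quotas Alpha 4.214, Beta 5.198, Gamma 2.556, Delta 7.805.
Rounding down: Alpha 4, Beta 5, Gamma 2, Delta 7 (total 18).
Beta receives 5.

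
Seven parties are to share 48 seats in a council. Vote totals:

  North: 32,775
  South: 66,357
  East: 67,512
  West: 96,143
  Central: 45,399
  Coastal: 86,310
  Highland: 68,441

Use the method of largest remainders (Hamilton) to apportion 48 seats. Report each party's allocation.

The standard divisor is 462937/48 ≈ 9644.521.
Standard quotas: North 3.3983, South 6.8803, East 7.0000, West 9.9687, Central 4.7072, Coastal 8.9491, Highland 7.0964.
Lower quotas: North 3, South 6, East 7, West 9, Central 4, Coastal 8, Highland 7 (sum 44, leaving 4 seats).
Remainders in descending order: West 0.9687, Coastal 0.9491, South 0.8803, Central 0.7072, North 0.3983, Highland 0.0964, East 0.0000.
Largest remainders: West, Coastal, South, Central receive the extra seats.

North=3, South=7, East=7, West=10, Central=5, Coastal=9, Highland=7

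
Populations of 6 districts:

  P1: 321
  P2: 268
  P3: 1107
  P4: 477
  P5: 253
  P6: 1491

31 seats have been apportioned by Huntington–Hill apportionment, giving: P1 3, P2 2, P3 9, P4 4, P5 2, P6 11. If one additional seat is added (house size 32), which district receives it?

P6

Priority for the next seat is population ÷ (√(s·(s+1))).
Priorities: P1 92.665, P2 109.411, P3 116.688, P4 106.660, P5 103.287, P6 129.775.
Highest priority: P6.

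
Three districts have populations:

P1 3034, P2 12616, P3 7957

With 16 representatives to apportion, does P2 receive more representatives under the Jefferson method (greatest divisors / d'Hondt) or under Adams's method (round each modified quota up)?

Jefferson: P1 2, P2 9, P3 5.
Adams: P1 2, P2 8, P3 6.
P2 gets 9 under Jefferson and 8 under Adams.

Jefferson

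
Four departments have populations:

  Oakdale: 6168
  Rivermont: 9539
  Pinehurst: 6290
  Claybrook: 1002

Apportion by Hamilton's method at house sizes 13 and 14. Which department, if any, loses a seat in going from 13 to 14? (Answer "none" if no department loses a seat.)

Claybrook

At 13 seats: Oakdale 3, Rivermont 5, Pinehurst 4, Claybrook 1.
At 14 seats: Oakdale 4, Rivermont 6, Pinehurst 4, Claybrook 0.
Claybrook drops from 1 to 0.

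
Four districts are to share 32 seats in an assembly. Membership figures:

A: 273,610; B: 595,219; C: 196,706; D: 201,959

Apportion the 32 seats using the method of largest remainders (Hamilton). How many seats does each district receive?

The standard divisor is 1267494/32 ≈ 39609.188.
Standard quotas: A 6.9077, B 15.0273, C 4.9662, D 5.0988.
Lower quotas: A 6, B 15, C 4, D 5 (sum 30, leaving 2 seats).
Remainders in descending order: C 0.9662, A 0.9077, D 0.0988, B 0.0273.
The surplus seats go to C, A.

A: 7, B: 15, C: 5, D: 5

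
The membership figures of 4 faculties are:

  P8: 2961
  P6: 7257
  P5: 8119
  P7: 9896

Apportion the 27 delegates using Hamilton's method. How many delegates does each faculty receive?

P8: 3, P6: 7, P5: 8, P7: 9

The standard divisor is 28233/27 ≈ 1045.667.
Standard quotas: P8 2.8317, P6 6.9401, P5 7.7644, P7 9.4638.
Lower quotas: P8 2, P6 6, P5 7, P7 9 (sum 24, leaving 3 seats).
Remainders in descending order: P6 0.9401, P8 0.8317, P5 0.7644, P7 0.4638.
The surplus seats go to P6, P8, P5.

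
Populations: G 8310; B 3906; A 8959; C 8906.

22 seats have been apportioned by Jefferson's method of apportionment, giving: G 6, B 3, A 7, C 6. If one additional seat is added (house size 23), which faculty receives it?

Priority for the next seat is population ÷ (current seats + 1).
Priorities: G 1187.143, B 976.500, A 1119.875, C 1272.286.
Highest priority: C.

C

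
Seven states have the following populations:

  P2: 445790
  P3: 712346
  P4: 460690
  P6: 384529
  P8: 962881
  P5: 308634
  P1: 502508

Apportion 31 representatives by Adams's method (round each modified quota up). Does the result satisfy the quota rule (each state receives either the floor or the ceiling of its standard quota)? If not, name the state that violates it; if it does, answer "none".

none

Standard quotas: P2 3.658, P3 5.846, P4 3.781, P6 3.156, P8 7.902, P5 2.533, P1 4.124.
Adams allocation: P2 4, P3 6, P4 4, P6 3, P8 7, P5 3, P1 4.
Every allocation lies between the lower and upper quota.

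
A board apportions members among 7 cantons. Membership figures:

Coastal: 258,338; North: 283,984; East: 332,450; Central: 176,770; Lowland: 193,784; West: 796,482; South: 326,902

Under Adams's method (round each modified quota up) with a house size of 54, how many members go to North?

7

Standard divisor 2368710/54 ≈ 43865; standard quotas: Coastal 5.889, North 6.474, East 7.579, Central 4.030, Lowland 4.418, West 18.158, South 7.452.
Rounding up gives 6, 7, 8, 5, 5, 19, 8 = 58 seats, so the divisor must be adjusted.
With modified divisor 47100: modified quotas Coastal 5.485, North 6.029, East 7.058, Central 3.753, Lowland 4.114, West 16.910, South 6.941.
Rounding up: Coastal 6, North 7, East 8, Central 4, Lowland 5, West 17, South 7 (total 54).
North receives 7.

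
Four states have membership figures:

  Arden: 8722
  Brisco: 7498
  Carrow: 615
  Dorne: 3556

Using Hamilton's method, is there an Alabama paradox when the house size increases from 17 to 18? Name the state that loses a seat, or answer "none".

Carrow

At 17 seats: Arden 7, Brisco 6, Carrow 1, Dorne 3.
At 18 seats: Arden 8, Brisco 7, Carrow 0, Dorne 3.
Carrow drops from 1 to 0.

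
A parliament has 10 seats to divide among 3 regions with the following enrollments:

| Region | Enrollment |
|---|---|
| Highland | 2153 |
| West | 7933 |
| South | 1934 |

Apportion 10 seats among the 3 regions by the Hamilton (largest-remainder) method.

Standard divisor: 12020 ÷ 10 = 1202.
Standard quotas: Highland 1.7912, West 6.5998, South 1.6090.
Lower quotas: Highland 1, West 6, South 1 (sum 8, leaving 2 seats).
Remainders in descending order: Highland 0.7912, South 0.6090, West 0.5998.
Largest remainders: Highland, South receive the extra seats.

Highland=2, West=6, South=2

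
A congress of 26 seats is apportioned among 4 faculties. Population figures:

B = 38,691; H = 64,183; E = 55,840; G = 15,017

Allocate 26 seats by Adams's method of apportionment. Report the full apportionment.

B: 6, H: 9, E: 8, G: 3

Standard divisor 173731/26 ≈ 6681.962; standard quotas: B 5.790, H 9.605, E 8.357, G 2.247.
Rounding up gives 6, 10, 9, 3 = 28 seats, so the divisor must be adjusted.
With modified divisor 7300: modified quotas B 5.300, H 8.792, E 7.649, G 2.057.
Rounding up: B 6, H 9, E 8, G 3 (total 26).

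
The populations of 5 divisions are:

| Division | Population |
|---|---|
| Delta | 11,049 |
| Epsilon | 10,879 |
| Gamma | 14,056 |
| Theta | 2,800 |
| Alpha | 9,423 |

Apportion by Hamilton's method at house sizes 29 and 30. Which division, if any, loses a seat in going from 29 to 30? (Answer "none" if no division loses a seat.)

At 29 seats: Delta 7, Epsilon 6, Gamma 8, Theta 2, Alpha 6.
At 30 seats: Delta 7, Epsilon 7, Gamma 9, Theta 1, Alpha 6.
Theta drops from 2 to 1.

Theta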